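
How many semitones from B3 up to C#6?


Solution.
Absolute semitone position = octave×12 + chromatic position
B3: 3×12 + 11 = 47
C#6: 6×12 + 1 = 73
Difference = 73 - 47 = 26
= 26 semitones


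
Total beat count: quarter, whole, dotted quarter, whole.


Beat values:
  quarter = 1 beat
  whole = 4 beats
  dotted quarter = 1.5 beats
  whole = 4 beats
Sum = 1 + 4 + 1.5 + 4
= 10.5 beats


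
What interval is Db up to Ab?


Letter names: D → A spans 5 letter names → a 5th
Semitones: Db → Ab = 7 half-steps
A 5th of 7 semitones is a perfect 5th
= perfect 5th


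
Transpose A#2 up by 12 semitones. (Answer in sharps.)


Working:
A#2: chromatic position 10 in octave 2 → absolute = 2×12 + 10 = 34
Transpose up 12: 34 + 12 = 46
46 = 3×12 + 10 → A# in octave 3
Result = A#3


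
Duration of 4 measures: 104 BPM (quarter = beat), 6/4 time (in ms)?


Step by step:
Quarter-note beat duration = 60000 / 104 ms
Beats per measure (6/4) = 6
One measure = 6 × 60000 / 104 = 360000 / 104 ms
4 measures = 4 × 360000 / 104 = 1440000 / 104
= 13846.2 ms


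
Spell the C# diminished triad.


Reasoning:
Diminished triad = root + minor 3rd (3 semitones) + diminished 5th (6 semitones)
A triad on C# stacks thirds, so the chord tones use letter names C-E-G
Root: C#
Minor 3rd above C#: E
Diminished 5th above C#: G
Chord = C# E G


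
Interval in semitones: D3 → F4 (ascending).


Working:
Absolute semitone position = octave×12 + chromatic position
D3: 3×12 + 2 = 38
F4: 4×12 + 5 = 53
Difference = 53 - 38 = 15
= 15 semitones


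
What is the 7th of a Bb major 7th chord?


Let's work it out.
Major 7th chord = root + major 3rd + perfect 5th + major 7th
Seventh chords stack in thirds, so the letter names are B-D-F-A
Root: Bb
Major 3rd above Bb: D
Perfect 5th above Bb: F
Major 7th above Bb: A
The 7th = A


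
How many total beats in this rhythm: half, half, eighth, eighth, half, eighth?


Step by step:
Beat values:
  half = 2 beats
  half = 2 beats
  eighth = 0.5 beats
  eighth = 0.5 beats
  half = 2 beats
  eighth = 0.5 beats
Sum = 2 + 2 + 0.5 + 0.5 + 2 + 0.5
= 7.5 beats


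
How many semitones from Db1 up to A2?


Step by step:
Absolute semitone position = octave×12 + chromatic position
Db1: 1×12 + 1 = 13
A2: 2×12 + 9 = 33
Difference = 33 - 13 = 20
= 20 semitones


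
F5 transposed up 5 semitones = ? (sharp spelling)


Working:
F5: chromatic position 5 in octave 5 → absolute = 5×12 + 5 = 65
Transpose up 5: 65 + 5 = 70
70 = 5×12 + 10 → A# in octave 5
Result = A#5


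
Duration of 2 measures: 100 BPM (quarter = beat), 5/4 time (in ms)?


Step by step:
Quarter-note beat duration = 60000 / 100 ms
Beats per measure (5/4) = 5
One measure = 5 × 60000 / 100 = 300000 / 100 ms
2 measures = 2 × 300000 / 100 = 600000 / 100
= 6000.0 ms


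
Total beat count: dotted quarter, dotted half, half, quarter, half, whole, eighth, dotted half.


Working:
Beat values:
  dotted quarter = 1.5 beats
  dotted half = 3 beats
  half = 2 beats
  quarter = 1 beat
  half = 2 beats
  whole = 4 beats
  eighth = 0.5 beats
  dotted half = 3 beats
Sum = 1.5 + 3 + 2 + 1 + 2 + 4 + 0.5 + 3
= 17 beats


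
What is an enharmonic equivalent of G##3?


Let's work it out.
Enharmonic notes sound the same pitch but are spelled with different letter names
G## and A name the same pitch class
= A3


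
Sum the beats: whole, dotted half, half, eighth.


Beat values:
  whole = 4 beats
  dotted half = 3 beats
  half = 2 beats
  eighth = 0.5 beats
Sum = 4 + 3 + 2 + 0.5
= 9.5 beats


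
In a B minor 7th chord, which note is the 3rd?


Step by step:
Minor 7th chord = root + minor 3rd + perfect 5th + minor 7th
Seventh chords stack in thirds, so the letter names are B-D-F-A
Root: B
Minor 3rd above B: D
Perfect 5th above B: F#
Minor 7th above B: A
The 3rd = D


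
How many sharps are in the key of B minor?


Sharp minor keys follow the circle of fifths: A(0), E(1), B(2), F#(3), C#(4), G#(5), D#(6), A#(7)
B minor has 2 sharps
Order of sharps: F# C# G# D# A# E# B# → first 2: F#, C#
= 2 sharps


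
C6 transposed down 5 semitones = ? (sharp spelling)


C6: chromatic position 0 in octave 6 → absolute = 6×12 + 0 = 72
Transpose down 5: 72 - 5 = 67
67 = 5×12 + 7 → G in octave 5
Result = G5


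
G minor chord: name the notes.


Let's work it out.
Minor triad = root + minor 3rd (3 semitones) + perfect 5th (7 semitones)
A triad on G stacks thirds, so the chord tones use letter names G-B-D
Root: G
Minor 3rd above G: Bb
Perfect 5th above G: D
Chord = G Bb D


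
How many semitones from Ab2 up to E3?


Absolute semitone position = octave×12 + chromatic position
Ab2: 2×12 + 8 = 32
E3: 3×12 + 4 = 40
Difference = 40 - 32 = 8
= 8 semitones


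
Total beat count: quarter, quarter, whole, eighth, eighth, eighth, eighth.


Solution.
Beat values:
  quarter = 1 beat
  quarter = 1 beat
  whole = 4 beats
  eighth = 0.5 beats
  eighth = 0.5 beats
  eighth = 0.5 beats
  eighth = 0.5 beats
Sum = 1 + 1 + 4 + 0.5 + 0.5 + 0.5 + 0.5
= 8 beats


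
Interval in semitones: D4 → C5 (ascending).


Absolute semitone position = octave×12 + chromatic position
D4: 4×12 + 2 = 50
C5: 5×12 + 0 = 60
Difference = 60 - 50 = 10
= 10 semitones


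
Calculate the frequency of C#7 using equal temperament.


f = 440 × 2^(n/12) where n = semitones from A4
C#7: 28 semitones from A4
f = 440 × 2^(28/12)
f = 2217.46 Hz


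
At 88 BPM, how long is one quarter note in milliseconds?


Step by step:
One quarter-note beat = 60000 / BPM = 60000 / 88 ms
Duration = 60000 / 88
= 681.8 ms


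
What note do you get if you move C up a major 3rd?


Reasoning:
major 3rd: 3 letter names, 4 semitones
Letter: C + 2 → E
Pitch: C + 4 semitones, spelled as an E → E
= E


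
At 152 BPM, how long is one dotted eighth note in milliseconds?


Reasoning:
One quarter-note beat = 60000 / BPM = 60000 / 152 ms
Dotted eighth note = 3/4 × quarter note
Duration = 3/4 × 60000 / 152 = 45000 / 152
= 296.1 ms


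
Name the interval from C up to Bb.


Letter names: C → B spans 7 letter names → a 7th
Semitones: C → Bb = 10 half-steps
A 7th of 10 semitones is a minor 7th
= minor 7th


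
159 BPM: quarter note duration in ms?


Step by step:
One quarter-note beat = 60000 / BPM = 60000 / 159 ms
Duration = 60000 / 159
= 377.4 ms


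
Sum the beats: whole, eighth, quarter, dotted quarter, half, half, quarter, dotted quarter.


Solution.
Beat values:
  whole = 4 beats
  eighth = 0.5 beats
  quarter = 1 beat
  dotted quarter = 1.5 beats
  half = 2 beats
  half = 2 beats
  quarter = 1 beat
  dotted quarter = 1.5 beats
Sum = 4 + 0.5 + 1 + 1.5 + 2 + 2 + 1 + 1.5
= 13.5 beats


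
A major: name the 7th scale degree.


Solution.
Major scale pattern: W-W-H-W-W-W-H (2-2-1-2-2-2-1 semitones)
Starting from A:
  A + 2 semitones → B
  B + 2 semitones → C#
  C# + 1 semitone → D
  D + 2 semitones → E
  E + 2 semitones → F#
  F# + 2 semitones → G#
  G# + 1 semitone → A
Scale: A B C# D E F# G#
Degree 7 = G#


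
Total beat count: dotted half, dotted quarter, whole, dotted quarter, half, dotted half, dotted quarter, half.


Beat values:
  dotted half = 3 beats
  dotted quarter = 1.5 beats
  whole = 4 beats
  dotted quarter = 1.5 beats
  half = 2 beats
  dotted half = 3 beats
  dotted quarter = 1.5 beats
  half = 2 beats
Sum = 3 + 1.5 + 4 + 1.5 + 2 + 3 + 1.5 + 2
= 18.5 beats


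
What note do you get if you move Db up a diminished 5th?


Working:
diminished 5th: 5 letter names, 6 semitones
Letter: D + 4 → A
Pitch: Db + 6 semitones, spelled as an A → Abb
= Abb


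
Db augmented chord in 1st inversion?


Working:
Root position: Db F A
1st inversion: move root up an octave
Bass note: F
Notes (bottom to top) = F A Db


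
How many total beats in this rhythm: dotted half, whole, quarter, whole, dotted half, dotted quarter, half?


Beat values:
  dotted half = 3 beats
  whole = 4 beats
  quarter = 1 beat
  whole = 4 beats
  dotted half = 3 beats
  dotted quarter = 1.5 beats
  half = 2 beats
Sum = 3 + 4 + 1 + 4 + 3 + 1.5 + 2
= 18.5 beats


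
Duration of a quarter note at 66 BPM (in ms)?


Step by step:
One quarter-note beat = 60000 / BPM = 60000 / 66 ms
Duration = 60000 / 66
= 909.1 ms


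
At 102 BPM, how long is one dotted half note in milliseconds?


Step by step:
One quarter-note beat = 60000 / BPM = 60000 / 102 ms
Dotted half note = 3 × quarter note
Duration = 3 × 60000 / 102 = 180000 / 102
= 1764.7 ms


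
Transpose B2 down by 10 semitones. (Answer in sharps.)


B2: chromatic position 11 in octave 2 → absolute = 2×12 + 11 = 35
Transpose down 10: 35 - 10 = 25
25 = 2×12 + 1 → C# in octave 2
Result = C#2


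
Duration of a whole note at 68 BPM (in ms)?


Let's work it out.
One quarter-note beat = 60000 / BPM = 60000 / 68 ms
Whole note = 4 × quarter note
Duration = 4 × 60000 / 68 = 240000 / 68
= 3529.4 ms


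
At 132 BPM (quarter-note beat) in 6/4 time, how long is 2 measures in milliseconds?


Step by step:
Quarter-note beat duration = 60000 / 132 ms
Beats per measure (6/4) = 6
One measure = 6 × 60000 / 132 = 360000 / 132 ms
2 measures = 2 × 360000 / 132 = 720000 / 132
= 5454.5 ms


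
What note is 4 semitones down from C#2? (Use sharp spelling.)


Reasoning:
C#2: chromatic position 1 in octave 2 → absolute = 2×12 + 1 = 25
Transpose down 4: 25 - 4 = 21
21 = 1×12 + 9 → A in octave 1
Result = A1


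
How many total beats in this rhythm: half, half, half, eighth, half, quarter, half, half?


Step by step:
Beat values:
  half = 2 beats
  half = 2 beats
  half = 2 beats
  eighth = 0.5 beats
  half = 2 beats
  quarter = 1 beat
  half = 2 beats
  half = 2 beats
Sum = 2 + 2 + 2 + 0.5 + 2 + 1 + 2 + 2
= 13.5 beats


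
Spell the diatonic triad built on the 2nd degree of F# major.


Step by step:
F# major scale: F# G# A# B C# D# E#
Diatonic triad on degree 2 stacks scale notes 2, 4, 6: G# B D#
G#→B = 3 semitones; G#→D# = 7 semitones → minor triad
= G# B D# (minor)


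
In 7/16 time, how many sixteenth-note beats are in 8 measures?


Time signature 7/16: the bottom number 16 means the sixteenth note gets one count
The top number 7 means 7 sixteenth-note beats per measure
Total = 7 × 8 measures
= 56 sixteenth-note beats


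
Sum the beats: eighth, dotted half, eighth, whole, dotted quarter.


Step by step:
Beat values:
  eighth = 0.5 beats
  dotted half = 3 beats
  eighth = 0.5 beats
  whole = 4 beats
  dotted quarter = 1.5 beats
Sum = 0.5 + 3 + 0.5 + 4 + 1.5
= 9.5 beats


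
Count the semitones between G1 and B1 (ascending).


Solution.
Absolute semitone position = octave×12 + chromatic position
G1: 1×12 + 7 = 19
B1: 1×12 + 11 = 23
Difference = 23 - 19 = 4
= 4 semitones


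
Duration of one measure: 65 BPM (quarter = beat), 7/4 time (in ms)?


Let's work it out.
Quarter-note beat duration = 60000 / 65 ms
Beats per measure (7/4) = 7
One measure = 7 × 60000 / 65 = 420000 / 65 ms
= 6461.5 ms


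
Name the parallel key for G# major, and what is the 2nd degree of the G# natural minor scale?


Solution.
Parallel keys share the same tonic but differ in mode
G# major → parallel is G# minor
G# natural minor scale: G# A# B C# D# E F#
= G# minor; 2nd degree = A#


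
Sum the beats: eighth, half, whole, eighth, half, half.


Working:
Beat values:
  eighth = 0.5 beats
  half = 2 beats
  whole = 4 beats
  eighth = 0.5 beats
  half = 2 beats
  half = 2 beats
Sum = 0.5 + 2 + 4 + 0.5 + 2 + 2
= 11 beats


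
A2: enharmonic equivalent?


Enharmonic notes sound the same pitch but are spelled with different letter names
A and G## name the same pitch class
= G##2


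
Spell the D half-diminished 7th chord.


Step by step:
Half-diminished 7th chord = root + minor 3rd + diminished 5th + minor 7th
Seventh chords stack in thirds, so the letter names are D-F-A-C
Root: D
Minor 3rd above D: F
Diminished 5th above D: Ab
Minor 7th above D: C
Chord = D F Ab C


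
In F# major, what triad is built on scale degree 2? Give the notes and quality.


Step by step:
F# major scale: F# G# A# B C# D# E#
Diatonic triad on degree 2 stacks scale notes 2, 4, 6: G# B D#
G#→B = 3 semitones; G#→D# = 7 semitones → minor triad
= G# B D# (minor)


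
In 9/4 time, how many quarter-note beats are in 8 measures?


Working:
Time signature 9/4: the bottom number 4 means the quarter note gets one count
The top number 9 means 9 quarter-note beats per measure
Total = 9 × 8 measures
= 72 quarter-note beats


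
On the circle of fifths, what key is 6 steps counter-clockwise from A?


Reasoning:
Each counter-clockwise step moves down a perfect 5th (= up a perfect 4th)
From A: A → D → G → C → F → Bb → Eb
= Eb


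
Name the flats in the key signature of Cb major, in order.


Reasoning:
Flat major keys: C(0), F(1), Bb(2), Eb(3), Ab(4), Db(5), Gb(6), Cb(7)
Cb major has 7 flats
Order of flats: Bb Eb Ab Db Gb Cb Fb → first 7: Bb, Eb, Ab, Db, Gb, Cb, Fb
= Bb, Eb, Ab, Db, Gb, Cb, Fb


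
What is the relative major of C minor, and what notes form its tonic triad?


The relative major shares the key signature and is a minor 3rd above the minor tonic
A minor 3rd above C is Eb
→ relative major of C minor is Eb major
Tonic triad of Eb major = root + major 3rd + perfect 5th = Eb G Bb
= Eb major; triad = Eb G Bb


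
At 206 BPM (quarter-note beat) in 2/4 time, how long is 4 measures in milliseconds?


Solution.
Quarter-note beat duration = 60000 / 206 ms
Beats per measure (2/4) = 2
One measure = 2 × 60000 / 206 = 120000 / 206 ms
4 measures = 4 × 120000 / 206 = 480000 / 206
= 2330.1 ms


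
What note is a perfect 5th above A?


A 5th spans 5 letter names, so from A we land on E
A perfect 5th = 7 semitones above A
Spell E at that pitch: E
= E


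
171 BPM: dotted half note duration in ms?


Solution.
One quarter-note beat = 60000 / BPM = 60000 / 171 ms
Dotted half note = 3 × quarter note
Duration = 3 × 60000 / 171 = 180000 / 171
= 1052.6 ms


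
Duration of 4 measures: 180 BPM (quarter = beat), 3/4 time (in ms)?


Working:
Quarter-note beat duration = 60000 / 180 ms
Beats per measure (3/4) = 3
One measure = 3 × 60000 / 180 = 180000 / 180 ms
4 measures = 4 × 180000 / 180 = 720000 / 180
= 4000.0 ms


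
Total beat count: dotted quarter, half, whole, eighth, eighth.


Solution.
Beat values:
  dotted quarter = 1.5 beats
  half = 2 beats
  whole = 4 beats
  eighth = 0.5 beats
  eighth = 0.5 beats
Sum = 1.5 + 2 + 4 + 0.5 + 0.5
= 8.5 beats


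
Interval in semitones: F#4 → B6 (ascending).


Let's work it out.
Absolute semitone position = octave×12 + chromatic position
F#4: 4×12 + 6 = 54
B6: 6×12 + 11 = 83
Difference = 83 - 54 = 29
= 29 semitones


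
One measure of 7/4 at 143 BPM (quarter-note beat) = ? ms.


Reasoning:
Quarter-note beat duration = 60000 / 143 ms
Beats per measure (7/4) = 7
One measure = 7 × 60000 / 143 = 420000 / 143 ms
= 2937.1 ms


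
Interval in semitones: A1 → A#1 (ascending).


Solution.
Absolute semitone position = octave×12 + chromatic position
A1: 1×12 + 9 = 21
A#1: 1×12 + 10 = 22
Difference = 22 - 21 = 1
= 1 semitone


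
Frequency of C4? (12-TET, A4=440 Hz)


f = 440 × 2^(n/12) where n = semitones from A4
C4: -9 semitones from A4
f = 440 × 2^(-9/12)
f = 261.63 Hz


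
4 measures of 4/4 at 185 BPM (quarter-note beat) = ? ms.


Reasoning:
Quarter-note beat duration = 60000 / 185 ms
Beats per measure (4/4) = 4
One measure = 4 × 60000 / 185 = 240000 / 185 ms
4 measures = 4 × 240000 / 185 = 960000 / 185
= 5189.2 ms


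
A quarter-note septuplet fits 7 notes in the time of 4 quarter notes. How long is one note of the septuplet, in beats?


Step by step:
Septuplet: 7 notes occupy the space of 4 quarter notes
Space = 4 × 1 = 4 beats
Each septuplet note = 4 / 7 = 4/7 beats
= 4/7 beats


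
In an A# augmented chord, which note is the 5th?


Let's work it out.
Augmented triad = root + major 3rd (4 semitones) + augmented 5th (8 semitones)
A triad on A# stacks thirds, so the chord tones use letter names A-C-E
Root: A#
Major 3rd above A#: C##
Augmented 5th above A#: E##
The 5th = E##


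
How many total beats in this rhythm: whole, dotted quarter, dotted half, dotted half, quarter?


Beat values:
  whole = 4 beats
  dotted quarter = 1.5 beats
  dotted half = 3 beats
  dotted half = 3 beats
  quarter = 1 beat
Sum = 4 + 1.5 + 3 + 3 + 1
= 12.5 beats


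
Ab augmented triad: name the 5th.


Let's work it out.
Augmented triad = root + major 3rd (4 semitones) + augmented 5th (8 semitones)
A triad on Ab stacks thirds, so the chord tones use letter names A-C-E
Root: Ab
Major 3rd above Ab: C
Augmented 5th above Ab: E
The 5th = E


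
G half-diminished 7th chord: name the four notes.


Half-diminished 7th chord = root + minor 3rd + diminished 5th + minor 7th
Seventh chords stack in thirds, so the letter names are G-B-D-F
Root: G
Minor 3rd above G: Bb
Diminished 5th above G: Db
Minor 7th above G: F
Chord = G Bb Db F


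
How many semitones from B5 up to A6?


Reasoning:
Absolute semitone position = octave×12 + chromatic position
B5: 5×12 + 11 = 71
A6: 6×12 + 9 = 81
Difference = 81 - 71 = 10
= 10 semitones


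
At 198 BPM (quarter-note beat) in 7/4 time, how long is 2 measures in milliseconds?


Quarter-note beat duration = 60000 / 198 ms
Beats per measure (7/4) = 7
One measure = 7 × 60000 / 198 = 420000 / 198 ms
2 measures = 2 × 420000 / 198 = 840000 / 198
= 4242.4 ms


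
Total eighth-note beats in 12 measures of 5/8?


Solution.
Time signature 5/8: the bottom number 8 means the eighth note gets one count
The top number 5 means 5 eighth-note beats per measure
Total = 5 × 12 measures
= 60 eighth-note beats


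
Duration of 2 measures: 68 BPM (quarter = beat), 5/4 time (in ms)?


Solution.
Quarter-note beat duration = 60000 / 68 ms
Beats per measure (5/4) = 5
One measure = 5 × 60000 / 68 = 300000 / 68 ms
2 measures = 2 × 300000 / 68 = 600000 / 68
= 8823.5 ms


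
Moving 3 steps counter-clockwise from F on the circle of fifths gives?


Reasoning:
Each counter-clockwise step moves down a perfect 5th (= up a perfect 4th)
From F: F → Bb → Eb → Ab
= Ab


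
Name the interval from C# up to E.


Step by step:
Letter names: C → E spans 3 letter names → a 3rd
Semitones: C# → E = 3 half-steps
A 3rd of 3 semitones is a minor 3rd
= minor 3rd


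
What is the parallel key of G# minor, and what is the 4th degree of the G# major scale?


Working:
Parallel keys share the same tonic but differ in mode
G# minor → parallel is G# major
G# major scale: G# A# B# C# D# E# F##
= G# major; 4th degree = C#


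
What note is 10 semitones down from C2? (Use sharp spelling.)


Step by step:
C2: chromatic position 0 in octave 2 → absolute = 2×12 + 0 = 24
Transpose down 10: 24 - 10 = 14
14 = 1×12 + 2 → D in octave 1
Result = D1


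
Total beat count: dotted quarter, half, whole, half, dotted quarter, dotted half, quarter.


Step by step:
Beat values:
  dotted quarter = 1.5 beats
  half = 2 beats
  whole = 4 beats
  half = 2 beats
  dotted quarter = 1.5 beats
  dotted half = 3 beats
  quarter = 1 beat
Sum = 1.5 + 2 + 4 + 2 + 1.5 + 3 + 1
= 15 beats


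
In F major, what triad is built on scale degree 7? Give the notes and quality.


Let's work it out.
F major scale: F G A Bb C D E
Diatonic triad on degree 7 stacks scale notes 7, 2, 4: E G Bb
E→G = 3 semitones; E→Bb = 6 semitones → diminished triad
= E G Bb (diminished)


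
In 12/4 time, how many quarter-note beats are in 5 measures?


Time signature 12/4: the bottom number 4 means the quarter note gets one count
The top number 12 means 12 quarter-note beats per measure
Total = 12 × 5 measures
= 60 quarter-note beats


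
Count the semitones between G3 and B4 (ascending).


Let's work it out.
Absolute semitone position = octave×12 + chromatic position
G3: 3×12 + 7 = 43
B4: 4×12 + 11 = 59
Difference = 59 - 43 = 16
= 16 semitones


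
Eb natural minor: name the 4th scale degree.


Natural minor scale pattern: W-H-W-W-H-W-W (2-1-2-2-1-2-2 semitones)
Starting from Eb:
  Eb + 2 semitones → F
  F + 1 semitone → Gb
  Gb + 2 semitones → Ab
  Ab + 2 semitones → Bb
  Bb + 1 semitone → Cb
  Cb + 2 semitones → Db
  Db + 2 semitones → Eb
Scale: Eb F Gb Ab Bb Cb Db
Degree 4 = Ab


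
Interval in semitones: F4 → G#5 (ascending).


Absolute semitone position = octave×12 + chromatic position
F4: 4×12 + 5 = 53
G#5: 5×12 + 8 = 68
Difference = 68 - 53 = 15
= 15 semitones


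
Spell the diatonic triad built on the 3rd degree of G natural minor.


Solution.
G natural minor scale: G A Bb C D Eb F
Diatonic triad on degree 3 stacks scale notes 3, 5, 7: Bb D F
Bb→D = 4 semitones; Bb→F = 7 semitones → major triad
= Bb D F (major)


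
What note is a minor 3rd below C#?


A 3rd spans 3 letter names, so from C we land on A
A minor 3rd = 3 semitones below C#
Spell A at that pitch: A#
= A#


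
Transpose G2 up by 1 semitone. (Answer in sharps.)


Reasoning:
G2: chromatic position 7 in octave 2 → absolute = 2×12 + 7 = 31
Transpose up 1: 31 + 1 = 32
32 = 2×12 + 8 → G# in octave 2
Result = G#2


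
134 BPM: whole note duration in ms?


Working:
One quarter-note beat = 60000 / BPM = 60000 / 134 ms
Whole note = 4 × quarter note
Duration = 4 × 60000 / 134 = 240000 / 134
= 1791.0 ms


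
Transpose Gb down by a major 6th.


Working:
major 6th: 6 letter names, 9 semitones
Letter: G - 5 → B
Pitch: Gb - 9 semitones, spelled as a B → Bbb
= Bbb


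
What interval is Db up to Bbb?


Step by step:
Letter names: D → B spans 6 letter names → a 6th
Semitones: Db → Bbb = 8 half-steps
A 6th of 8 semitones is a minor 6th
= minor 6th


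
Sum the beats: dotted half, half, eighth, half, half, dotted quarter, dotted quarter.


Solution.
Beat values:
  dotted half = 3 beats
  half = 2 beats
  eighth = 0.5 beats
  half = 2 beats
  half = 2 beats
  dotted quarter = 1.5 beats
  dotted quarter = 1.5 beats
Sum = 3 + 2 + 0.5 + 2 + 2 + 1.5 + 1.5
= 12.5 beats


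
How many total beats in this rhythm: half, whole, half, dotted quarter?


Beat values:
  half = 2 beats
  whole = 4 beats
  half = 2 beats
  dotted quarter = 1.5 beats
Sum = 2 + 4 + 2 + 1.5
= 9.5 beats


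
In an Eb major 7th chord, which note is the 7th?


Reasoning:
Major 7th chord = root + major 3rd + perfect 5th + major 7th
Seventh chords stack in thirds, so the letter names are E-G-B-D
Root: Eb
Major 3rd above Eb: G
Perfect 5th above Eb: Bb
Major 7th above Eb: D
The 7th = D


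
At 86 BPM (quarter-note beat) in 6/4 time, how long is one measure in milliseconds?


Quarter-note beat duration = 60000 / 86 ms
Beats per measure (6/4) = 6
One measure = 6 × 60000 / 86 = 360000 / 86 ms
= 4186.0 ms


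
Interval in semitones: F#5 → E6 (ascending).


Reasoning:
Absolute semitone position = octave×12 + chromatic position
F#5: 5×12 + 6 = 66
E6: 6×12 + 4 = 76
Difference = 76 - 66 = 10
= 10 semitones


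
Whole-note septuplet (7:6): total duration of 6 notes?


Reasoning:
Septuplet: 7 notes occupy the space of 6 whole notes
Space = 6 × 4 = 24 beats
Each septuplet note = 24 / 7 = 24/7 beats
6 notes = 6 × 24/7 = 144/7
= 144/7 beats


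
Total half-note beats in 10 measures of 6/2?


Working:
Time signature 6/2: the bottom number 2 means the half note gets one count
The top number 6 means 6 half-note beats per measure
Total = 6 × 10 measures
= 60 half-note beats


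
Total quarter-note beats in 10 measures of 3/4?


Let's work it out.
Time signature 3/4: the bottom number 4 means the quarter note gets one count
The top number 3 means 3 quarter-note beats per measure
Total = 3 × 10 measures
= 30 quarter-note beats


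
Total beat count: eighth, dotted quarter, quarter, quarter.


Let's work it out.
Beat values:
  eighth = 0.5 beats
  dotted quarter = 1.5 beats
  quarter = 1 beat
  quarter = 1 beat
Sum = 0.5 + 1.5 + 1 + 1
= 4 beats


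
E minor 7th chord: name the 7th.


Working:
Minor 7th chord = root + minor 3rd + perfect 5th + minor 7th
Seventh chords stack in thirds, so the letter names are E-G-B-D
Root: E
Minor 3rd above E: G
Perfect 5th above E: B
Minor 7th above E: D
The 7th = D


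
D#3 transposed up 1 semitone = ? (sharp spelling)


Step by step:
D#3: chromatic position 3 in octave 3 → absolute = 3×12 + 3 = 39
Transpose up 1: 39 + 1 = 40
40 = 3×12 + 4 → E in octave 3
Result = E3


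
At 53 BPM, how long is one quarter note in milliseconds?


Let's work it out.
One quarter-note beat = 60000 / BPM = 60000 / 53 ms
Duration = 60000 / 53
= 1132.1 ms


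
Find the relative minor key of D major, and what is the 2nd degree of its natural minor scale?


The relative minor shares the major's key signature and starts on its 6th degree
6th degree = a major 6th above the tonic; a major 6th above D is B
→ relative minor of D major is B minor
B natural minor scale: B C# D E F# G A
= B minor; 2nd degree = C#


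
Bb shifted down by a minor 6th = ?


Reasoning:
minor 6th: 6 letter names, 8 semitones
Letter: B - 5 → D
Pitch: Bb - 8 semitones, spelled as a D → D
= D


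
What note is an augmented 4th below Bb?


Step by step:
A 4th spans 4 letter names, so from B we land on F
An augmented 4th = 6 semitones below Bb
Spell F at that pitch: Fb
= Fb


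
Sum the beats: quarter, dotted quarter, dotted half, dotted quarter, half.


Reasoning:
Beat values:
  quarter = 1 beat
  dotted quarter = 1.5 beats
  dotted half = 3 beats
  dotted quarter = 1.5 beats
  half = 2 beats
Sum = 1 + 1.5 + 3 + 1.5 + 2
= 9 beats


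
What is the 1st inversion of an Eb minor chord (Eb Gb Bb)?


Root position: Eb Gb Bb
1st inversion: move root up an octave
Bass note: Gb
Notes (bottom to top) = Gb Bb Eb


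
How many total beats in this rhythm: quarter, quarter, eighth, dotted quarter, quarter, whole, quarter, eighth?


Solution.
Beat values:
  quarter = 1 beat
  quarter = 1 beat
  eighth = 0.5 beats
  dotted quarter = 1.5 beats
  quarter = 1 beat
  whole = 4 beats
  quarter = 1 beat
  eighth = 0.5 beats
Sum = 1 + 1 + 0.5 + 1.5 + 1 + 4 + 1 + 0.5
= 10.5 beats


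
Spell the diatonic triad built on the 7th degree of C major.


Working:
C major scale: C D E F G A B
Diatonic triad on degree 7 stacks scale notes 7, 2, 4: B D F
B→D = 3 semitones; B→F = 6 semitones → diminished triad
= B D F (diminished)


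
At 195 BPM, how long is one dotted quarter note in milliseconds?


Let's work it out.
One quarter-note beat = 60000 / BPM = 60000 / 195 ms
Dotted quarter note = 3/2 × quarter note
Duration = 3/2 × 60000 / 195 = 90000 / 195
= 461.5 ms


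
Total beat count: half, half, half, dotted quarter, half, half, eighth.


Solution.
Beat values:
  half = 2 beats
  half = 2 beats
  half = 2 beats
  dotted quarter = 1.5 beats
  half = 2 beats
  half = 2 beats
  eighth = 0.5 beats
Sum = 2 + 2 + 2 + 1.5 + 2 + 2 + 0.5
= 12 beats


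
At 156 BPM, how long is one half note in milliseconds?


Step by step:
One quarter-note beat = 60000 / BPM = 60000 / 156 ms
Half note = 2 × quarter note
Duration = 2 × 60000 / 156 = 120000 / 156
= 769.2 ms


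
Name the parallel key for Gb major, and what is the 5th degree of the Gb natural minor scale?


Solution.
Parallel keys share the same tonic but differ in mode
Gb major → parallel is Gb minor
Gb natural minor scale: Gb Ab Bbb Cb Db Ebb Fb
= Gb minor; 5th degree = Db


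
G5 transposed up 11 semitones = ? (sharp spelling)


Step by step:
G5: chromatic position 7 in octave 5 → absolute = 5×12 + 7 = 67
Transpose up 11: 67 + 11 = 78
78 = 6×12 + 6 → F# in octave 6
Result = F#6


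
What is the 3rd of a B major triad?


Major triad = root + major 3rd (4 semitones) + perfect 5th (7 semitones)
A triad on B stacks thirds, so the chord tones use letter names B-D-F
Root: B
Major 3rd above B: D#
Perfect 5th above B: F#
The 3rd = D#


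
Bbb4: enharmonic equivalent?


Solution.
Enharmonic notes sound the same pitch but are spelled with different letter names
Bbb and A name the same pitch class
= A4


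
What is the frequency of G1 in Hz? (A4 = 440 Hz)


Reasoning:
f = 440 × 2^(n/12) where n = semitones from A4
G1: -38 semitones from A4
f = 440 × 2^(-38/12)
f = 49.00 Hz


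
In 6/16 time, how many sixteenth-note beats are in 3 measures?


Reasoning:
Time signature 6/16: the bottom number 16 means the sixteenth note gets one count
The top number 6 means 6 sixteenth-note beats per measure
Total = 6 × 3 measures
= 18 sixteenth-note beats


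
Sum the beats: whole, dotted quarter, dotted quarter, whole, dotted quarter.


Beat values:
  whole = 4 beats
  dotted quarter = 1.5 beats
  dotted quarter = 1.5 beats
  whole = 4 beats
  dotted quarter = 1.5 beats
Sum = 4 + 1.5 + 1.5 + 4 + 1.5
= 12.5 beats


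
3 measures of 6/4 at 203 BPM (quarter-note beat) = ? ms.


Solution.
Quarter-note beat duration = 60000 / 203 ms
Beats per measure (6/4) = 6
One measure = 6 × 60000 / 203 = 360000 / 203 ms
3 measures = 3 × 360000 / 203 = 1080000 / 203
= 5320.2 ms


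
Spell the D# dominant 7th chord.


Working:
Dominant 7th chord = root + major 3rd + perfect 5th + minor 7th
Seventh chords stack in thirds, so the letter names are D-F-A-C
Root: D#
Major 3rd above D#: F##
Perfect 5th above D#: A#
Minor 7th above D#: C#
Chord = D# F## A# C#


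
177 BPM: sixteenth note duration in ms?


Reasoning:
One quarter-note beat = 60000 / BPM = 60000 / 177 ms
Sixteenth note = 1/4 × quarter note
Duration = 1/4 × 60000 / 177 = 15000 / 177
= 84.7 ms


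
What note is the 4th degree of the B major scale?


Reasoning:
Major scale pattern: W-W-H-W-W-W-H (2-2-1-2-2-2-1 semitones)
Starting from B:
  B + 2 semitones → C#
  C# + 2 semitones → D#
  D# + 1 semitone → E
  E + 2 semitones → F#
  F# + 2 semitones → G#
  G# + 2 semitones → A#
  A# + 1 semitone → B
Scale: B C# D# E F# G# A#
Degree 4 = E


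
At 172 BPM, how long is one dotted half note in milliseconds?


Working:
One quarter-note beat = 60000 / BPM = 60000 / 172 ms
Dotted half note = 3 × quarter note
Duration = 3 × 60000 / 172 = 180000 / 172
= 1046.5 ms


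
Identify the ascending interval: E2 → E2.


Working:
Letter names: E → E spans 1 letter name → a unison
Semitones: E2 → E2 = 0 half-steps
A unison of 0 semitones is a perfect unison
= perfect unison


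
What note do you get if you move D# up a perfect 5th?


Reasoning:
perfect 5th: 5 letter names, 7 semitones
Letter: D + 4 → A
Pitch: D# + 7 semitones, spelled as an A → A#
= A#


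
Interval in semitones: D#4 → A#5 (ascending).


Solution.
Absolute semitone position = octave×12 + chromatic position
D#4: 4×12 + 3 = 51
A#5: 5×12 + 10 = 70
Difference = 70 - 51 = 19
= 19 semitones


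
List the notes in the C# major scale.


Reasoning:
Major scale pattern: W-W-H-W-W-W-H (2-2-1-2-2-2-1 semitones)
Starting from C#:
  C# + 2 semitones → D#
  D# + 2 semitones → E#
  E# + 1 semitone → F#
  F# + 2 semitones → G#
  G# + 2 semitones → A#
  A# + 2 semitones → B#
  B# + 1 semitone → C#
Scale = C# D# E# F# G# A# B#


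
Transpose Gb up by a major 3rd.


Working:
major 3rd: 3 letter names, 4 semitones
Letter: G + 2 → B
Pitch: Gb + 4 semitones, spelled as a B → Bb
= Bb


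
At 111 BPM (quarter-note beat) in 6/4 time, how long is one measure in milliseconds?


Quarter-note beat duration = 60000 / 111 ms
Beats per measure (6/4) = 6
One measure = 6 × 60000 / 111 = 360000 / 111 ms
= 3243.2 ms


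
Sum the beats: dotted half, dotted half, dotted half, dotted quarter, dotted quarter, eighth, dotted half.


Solution.
Beat values:
  dotted half = 3 beats
  dotted half = 3 beats
  dotted half = 3 beats
  dotted quarter = 1.5 beats
  dotted quarter = 1.5 beats
  eighth = 0.5 beats
  dotted half = 3 beats
Sum = 3 + 3 + 3 + 1.5 + 1.5 + 0.5 + 3
= 15.5 beats


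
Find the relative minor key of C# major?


Reasoning:
The relative minor shares the major's key signature and starts on its 6th degree
6th degree = a major 6th above the tonic; a major 6th above C# is A#
→ relative minor of C# major is A# minor
= A# minor


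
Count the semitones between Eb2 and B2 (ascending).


Working:
Absolute semitone position = octave×12 + chromatic position
Eb2: 2×12 + 3 = 27
B2: 2×12 + 11 = 35
Difference = 35 - 27 = 8
= 8 semitones


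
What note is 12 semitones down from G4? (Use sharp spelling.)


G4: chromatic position 7 in octave 4 → absolute = 4×12 + 7 = 55
Transpose down 12: 55 - 12 = 43
43 = 3×12 + 7 → G in octave 3
Result = G3


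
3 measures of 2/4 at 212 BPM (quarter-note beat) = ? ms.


Solution.
Quarter-note beat duration = 60000 / 212 ms
Beats per measure (2/4) = 2
One measure = 2 × 60000 / 212 = 120000 / 212 ms
3 measures = 3 × 120000 / 212 = 360000 / 212
= 1698.1 ms


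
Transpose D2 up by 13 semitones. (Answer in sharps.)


Solution.
D2: chromatic position 2 in octave 2 → absolute = 2×12 + 2 = 26
Transpose up 13: 26 + 13 = 39
39 = 3×12 + 3 → D# in octave 3
Result = D#3


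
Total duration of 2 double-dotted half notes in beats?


Solution.
Base half note = 2 beats
Dot 1 adds half the previous value: +1
Dot 2 adds half the previous value: +1/2
One double-dotted half = 2 + 1 + 1/2 = 7/2
2 of them = 2 × 7/2 = 7
= 7 beats


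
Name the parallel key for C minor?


Working:
Parallel keys share the same tonic but differ in mode
C minor → parallel is C major
= C major


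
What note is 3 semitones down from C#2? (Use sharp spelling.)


C#2: chromatic position 1 in octave 2 → absolute = 2×12 + 1 = 25
Transpose down 3: 25 - 3 = 22
22 = 1×12 + 10 → A# in octave 1
Result = A#1


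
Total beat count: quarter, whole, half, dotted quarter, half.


Beat values:
  quarter = 1 beat
  whole = 4 beats
  half = 2 beats
  dotted quarter = 1.5 beats
  half = 2 beats
Sum = 1 + 4 + 2 + 1.5 + 2
= 10.5 beats


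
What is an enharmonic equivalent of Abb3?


Solution.
Enharmonic notes sound the same pitch but are spelled with different letter names
Abb and G name the same pitch class
= G3


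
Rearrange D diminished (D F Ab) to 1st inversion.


Root position: D F Ab
1st inversion: move root up an octave
Bass note: F
Notes (bottom to top) = F Ab D


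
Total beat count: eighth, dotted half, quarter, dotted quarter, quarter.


Beat values:
  eighth = 0.5 beats
  dotted half = 3 beats
  quarter = 1 beat
  dotted quarter = 1.5 beats
  quarter = 1 beat
Sum = 0.5 + 3 + 1 + 1.5 + 1
= 7 beats


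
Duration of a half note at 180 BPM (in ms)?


Let's work it out.
One quarter-note beat = 60000 / BPM = 60000 / 180 ms
Half note = 2 × quarter note
Duration = 2 × 60000 / 180 = 120000 / 180
= 666.7 ms


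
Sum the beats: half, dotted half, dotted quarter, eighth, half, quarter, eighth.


Beat values:
  half = 2 beats
  dotted half = 3 beats
  dotted quarter = 1.5 beats
  eighth = 0.5 beats
  half = 2 beats
  quarter = 1 beat
  eighth = 0.5 beats
Sum = 2 + 3 + 1.5 + 0.5 + 2 + 1 + 0.5
= 10.5 beats


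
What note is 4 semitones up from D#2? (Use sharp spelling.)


D#2: chromatic position 3 in octave 2 → absolute = 2×12 + 3 = 27
Transpose up 4: 27 + 4 = 31
31 = 2×12 + 7 → G in octave 2
Result = G2


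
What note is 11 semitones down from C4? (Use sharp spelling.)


Solution.
C4: chromatic position 0 in octave 4 → absolute = 4×12 + 0 = 48
Transpose down 11: 48 - 11 = 37
37 = 3×12 + 1 → C# in octave 3
Result = C#3


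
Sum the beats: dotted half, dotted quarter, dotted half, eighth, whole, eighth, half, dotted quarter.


Reasoning:
Beat values:
  dotted half = 3 beats
  dotted quarter = 1.5 beats
  dotted half = 3 beats
  eighth = 0.5 beats
  whole = 4 beats
  eighth = 0.5 beats
  half = 2 beats
  dotted quarter = 1.5 beats
Sum = 3 + 1.5 + 3 + 0.5 + 4 + 0.5 + 2 + 1.5
= 16 beats


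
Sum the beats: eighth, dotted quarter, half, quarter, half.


Reasoning:
Beat values:
  eighth = 0.5 beats
  dotted quarter = 1.5 beats
  half = 2 beats
  quarter = 1 beat
  half = 2 beats
Sum = 0.5 + 1.5 + 2 + 1 + 2
= 7 beats


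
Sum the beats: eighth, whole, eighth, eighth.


Let's work it out.
Beat values:
  eighth = 0.5 beats
  whole = 4 beats
  eighth = 0.5 beats
  eighth = 0.5 beats
Sum = 0.5 + 4 + 0.5 + 0.5
= 5.5 beats


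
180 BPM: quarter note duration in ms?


Let's work it out.
One quarter-note beat = 60000 / BPM = 60000 / 180 ms
Duration = 60000 / 180
= 333.3 ms


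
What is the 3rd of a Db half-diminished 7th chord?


Step by step:
Half-diminished 7th chord = root + minor 3rd + diminished 5th + minor 7th
Seventh chords stack in thirds, so the letter names are D-F-A-C
Root: Db
Minor 3rd above Db: Fb
Diminished 5th above Db: Abb
Minor 7th above Db: Cb
The 3rd = Fb


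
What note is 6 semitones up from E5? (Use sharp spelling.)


Reasoning:
E5: chromatic position 4 in octave 5 → absolute = 5×12 + 4 = 64
Transpose up 6: 64 + 6 = 70
70 = 5×12 + 10 → A# in octave 5
Result = A#5


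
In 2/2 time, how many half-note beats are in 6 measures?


Reasoning:
Time signature 2/2: the bottom number 2 means the half note gets one count
The top number 2 means 2 half-note beats per measure
Total = 2 × 6 measures
= 12 half-note beats


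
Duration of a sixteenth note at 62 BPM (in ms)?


Step by step:
One quarter-note beat = 60000 / BPM = 60000 / 62 ms
Sixteenth note = 1/4 × quarter note
Duration = 1/4 × 60000 / 62 = 15000 / 62
= 241.9 ms


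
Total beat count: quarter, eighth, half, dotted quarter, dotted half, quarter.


Solution.
Beat values:
  quarter = 1 beat
  eighth = 0.5 beats
  half = 2 beats
  dotted quarter = 1.5 beats
  dotted half = 3 beats
  quarter = 1 beat
Sum = 1 + 0.5 + 2 + 1.5 + 3 + 1
= 9 beats


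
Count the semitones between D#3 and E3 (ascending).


Let's work it out.
Absolute semitone position = octave×12 + chromatic position
D#3: 3×12 + 3 = 39
E3: 3×12 + 4 = 40
Difference = 40 - 39 = 1
= 1 semitone


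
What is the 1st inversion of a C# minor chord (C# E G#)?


Working:
Root position: C# E G#
1st inversion: move root up an octave
Bass note: E
Notes (bottom to top) = E G# C#


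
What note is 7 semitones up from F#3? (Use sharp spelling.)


F#3: chromatic position 6 in octave 3 → absolute = 3×12 + 6 = 42
Transpose up 7: 42 + 7 = 49
49 = 4×12 + 1 → C# in octave 4
Result = C#4


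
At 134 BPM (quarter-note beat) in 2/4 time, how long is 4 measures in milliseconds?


Step by step:
Quarter-note beat duration = 60000 / 134 ms
Beats per measure (2/4) = 2
One measure = 2 × 60000 / 134 = 120000 / 134 ms
4 measures = 4 × 120000 / 134 = 480000 / 134
= 3582.1 ms


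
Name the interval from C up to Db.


Working:
Letter names: C → D spans 2 letter names → a 2nd
Semitones: C → Db = 1 half-step
A 2nd of 1 semitone is a minor 2nd
= minor 2nd


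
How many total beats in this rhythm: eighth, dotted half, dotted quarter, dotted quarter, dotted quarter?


Solution.
Beat values:
  eighth = 0.5 beats
  dotted half = 3 beats
  dotted quarter = 1.5 beats
  dotted quarter = 1.5 beats
  dotted quarter = 1.5 beats
Sum = 0.5 + 3 + 1.5 + 1.5 + 1.5
= 8 beats


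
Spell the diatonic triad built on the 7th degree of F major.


F major scale: F G A Bb C D E
Diatonic triad on degree 7 stacks scale notes 7, 2, 4: E G Bb
E→G = 3 semitones; E→Bb = 6 semitones → diminished triad
= E G Bb (diminished)


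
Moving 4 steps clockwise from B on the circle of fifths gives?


Each clockwise step on the circle of fifths moves up a perfect 5th
From B: B → F#/Gb → Db → Ab → Eb
= Eb
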